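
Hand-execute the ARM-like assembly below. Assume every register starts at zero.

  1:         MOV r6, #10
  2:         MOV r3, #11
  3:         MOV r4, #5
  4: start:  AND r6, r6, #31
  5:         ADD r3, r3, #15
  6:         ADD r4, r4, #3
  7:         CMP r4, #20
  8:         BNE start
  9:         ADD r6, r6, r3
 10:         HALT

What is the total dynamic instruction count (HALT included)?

30

r6=10
r3=11
r4=5
r6=10&31=10
r3=11+15=26
r4=5+3=8
CMP r4, #20  (cmp 8,20)
BNE start: taken
r6=10&31=10
r3=26+15=41
r4=8+3=11
CMP r4, #20  (cmp 11,20)
BNE start: taken
r6=10&31=10
r3=41+15=56
r4=11+3=14
CMP r4, #20  (cmp 14,20)
BNE start: taken
r6=10&31=10
r3=56+15=71
r4=14+3=17
CMP r4, #20  (cmp 17,20)
BNE start: taken
r6=10&31=10
r3=71+15=86
r4=17+3=20
CMP r4, #20  (cmp 20,20)
BNE start: not taken
r6=10+86=96
halt.
Total executed instructions: 30.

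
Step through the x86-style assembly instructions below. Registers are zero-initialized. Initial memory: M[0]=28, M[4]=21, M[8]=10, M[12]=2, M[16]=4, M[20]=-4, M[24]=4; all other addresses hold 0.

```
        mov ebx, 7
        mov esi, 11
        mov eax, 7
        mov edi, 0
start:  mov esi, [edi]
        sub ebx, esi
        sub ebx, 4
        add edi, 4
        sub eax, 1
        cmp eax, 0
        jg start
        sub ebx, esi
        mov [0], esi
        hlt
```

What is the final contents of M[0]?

ebx=7
esi=11
eax=7
edi=0
esi=M[0]=28
ebx=7-28=-21
ebx=(-21)-4=-25
edi=0+4=4
eax=7-1=6
cmp eax, 0  (cmp 6,0)
jg start: taken
esi=M[4]=21
ebx=(-25)-21=-46
ebx=(-46)-4=-50
edi=4+4=8
eax=6-1=5
cmp eax, 0  (cmp 5,0)
jg start: taken
esi=M[8]=10
ebx=(-50)-10=-60
ebx=(-60)-4=-64
edi=8+4=12
eax=5-1=4
cmp eax, 0  (cmp 4,0)
jg start: taken
esi=M[12]=2
ebx=(-64)-2=-66
ebx=(-66)-4=-70
edi=12+4=16
eax=4-1=3
cmp eax, 0  (cmp 3,0)
jg start: taken
esi=M[16]=4
ebx=(-70)-4=-74
ebx=(-74)-4=-78
edi=16+4=20
eax=3-1=2
cmp eax, 0  (cmp 2,0)
jg start: taken
esi=M[20]=-4
ebx=(-78)-(-4)=-74
ebx=(-74)-4=-78
edi=20+4=24
eax=2-1=1
cmp eax, 0  (cmp 1,0)
jg start: taken
esi=M[24]=4
ebx=(-78)-4=-82
ebx=(-82)-4=-86
edi=24+4=28
eax=1-1=0
cmp eax, 0  (cmp 0,0)
jg start: not taken
ebx=(-86)-4=-90
mov [0], esi → M[0]=4
halt.

4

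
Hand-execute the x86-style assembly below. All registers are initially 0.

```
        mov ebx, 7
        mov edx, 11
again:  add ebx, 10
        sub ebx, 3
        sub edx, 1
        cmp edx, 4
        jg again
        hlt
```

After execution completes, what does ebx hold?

after mov ebx, 7: ebx=7
after mov edx, 11: edx=11
after add ebx, 10: ebx=7+10=17
after sub ebx, 3: ebx=17-3=14
after sub edx, 1: edx=11-1=10
cmp edx, 4  (cmp 10,4)
jg again: taken
after add ebx, 10: ebx=14+10=24
after sub ebx, 3: ebx=24-3=21
after sub edx, 1: edx=10-1=9
cmp edx, 4  (cmp 9,4)
jg again: taken
after add ebx, 10: ebx=21+10=31
after sub ebx, 3: ebx=31-3=28
after sub edx, 1: edx=9-1=8
cmp edx, 4  (cmp 8,4)
jg again: taken
after add ebx, 10: ebx=28+10=38
after sub ebx, 3: ebx=38-3=35
after sub edx, 1: edx=8-1=7
cmp edx, 4  (cmp 7,4)
jg again: taken
after add ebx, 10: ebx=35+10=45
after sub ebx, 3: ebx=45-3=42
after sub edx, 1: edx=7-1=6
cmp edx, 4  (cmp 6,4)
jg again: taken
after add ebx, 10: ebx=42+10=52
after sub ebx, 3: ebx=52-3=49
after sub edx, 1: edx=6-1=5
cmp edx, 4  (cmp 5,4)
jg again: taken
after add ebx, 10: ebx=49+10=59
after sub ebx, 3: ebx=59-3=56
after sub edx, 1: edx=5-1=4
cmp edx, 4  (cmp 4,4)
jg again: not taken
halt.

56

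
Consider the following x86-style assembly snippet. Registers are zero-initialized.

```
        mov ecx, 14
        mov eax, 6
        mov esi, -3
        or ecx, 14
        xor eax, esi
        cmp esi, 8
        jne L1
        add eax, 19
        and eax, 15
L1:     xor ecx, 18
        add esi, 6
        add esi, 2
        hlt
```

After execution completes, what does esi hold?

5

ecx=14
eax=6
esi=-3
ecx=14|14=14
eax=6^(-3)=-5
cmp esi, 8  (cmp -3,8)
jne L1: taken
ecx=14^18=28
esi=(-3)+6=3
esi=3+2=5
halt.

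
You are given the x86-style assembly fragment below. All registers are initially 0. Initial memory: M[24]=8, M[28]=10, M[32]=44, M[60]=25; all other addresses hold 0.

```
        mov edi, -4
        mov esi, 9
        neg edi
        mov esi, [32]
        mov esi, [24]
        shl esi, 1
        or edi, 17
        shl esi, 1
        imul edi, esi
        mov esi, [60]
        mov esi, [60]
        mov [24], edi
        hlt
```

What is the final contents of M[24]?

after mov edi, -4: edi=-4
after mov esi, 9: esi=9
after neg edi: edi=-(-4)=4
after mov esi, [32]: esi=M[32]=44
after mov esi, [24]: esi=M[24]=8
after shl esi, 1: esi=8<<1=16
after or edi, 17: edi=4|17=21
after shl esi, 1: esi=16<<1=32
after imul edi, esi: edi=21*32=672
after mov esi, [60]: esi=M[60]=25
after mov esi, [60]: esi=M[60]=25
mov [24], edi → M[24]=672
halt.

672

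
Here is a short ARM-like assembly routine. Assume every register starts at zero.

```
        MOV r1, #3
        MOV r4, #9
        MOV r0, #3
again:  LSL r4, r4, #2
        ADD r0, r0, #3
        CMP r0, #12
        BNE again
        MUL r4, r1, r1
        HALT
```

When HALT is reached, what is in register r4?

9

r1=3
r4=9
r0=3
r4=9<<2=36
r0=3+3=6
CMP r0, #12  (cmp 6,12)
BNE again: taken
r4=36<<2=144
r0=6+3=9
CMP r0, #12  (cmp 9,12)
BNE again: taken
r4=144<<2=576
r0=9+3=12
CMP r0, #12  (cmp 12,12)
BNE again: not taken
r4=3*3=9
halt.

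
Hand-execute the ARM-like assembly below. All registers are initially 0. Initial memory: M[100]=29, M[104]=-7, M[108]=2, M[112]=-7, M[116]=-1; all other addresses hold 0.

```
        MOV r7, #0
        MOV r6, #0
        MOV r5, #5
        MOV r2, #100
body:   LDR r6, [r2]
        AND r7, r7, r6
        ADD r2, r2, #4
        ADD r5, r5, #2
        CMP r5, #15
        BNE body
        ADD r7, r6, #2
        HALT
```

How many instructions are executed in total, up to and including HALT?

MOV r7, #0 → r7=0
MOV r6, #0 → r6=0
MOV r5, #5 → r5=5
MOV r2, #100 → r2=100
LDR r6, [r2] → r6=M[100]=29
AND r7, r7, r6 → r7=0&29=0
ADD r2, r2, #4 → r2=100+4=104
ADD r5, r5, #2 → r5=5+2=7
CMP r5, #15  (cmp 7,15)
BNE body: taken
LDR r6, [r2] → r6=M[104]=-7
AND r7, r7, r6 → r7=0&(-7)=0
ADD r2, r2, #4 → r2=104+4=108
ADD r5, r5, #2 → r5=7+2=9
CMP r5, #15  (cmp 9,15)
BNE body: taken
LDR r6, [r2] → r6=M[108]=2
AND r7, r7, r6 → r7=0&2=0
ADD r2, r2, #4 → r2=108+4=112
ADD r5, r5, #2 → r5=9+2=11
CMP r5, #15  (cmp 11,15)
BNE body: taken
LDR r6, [r2] → r6=M[112]=-7
AND r7, r7, r6 → r7=0&(-7)=0
ADD r2, r2, #4 → r2=112+4=116
ADD r5, r5, #2 → r5=11+2=13
CMP r5, #15  (cmp 13,15)
BNE body: taken
LDR r6, [r2] → r6=M[116]=-1
AND r7, r7, r6 → r7=0&(-1)=0
ADD r2, r2, #4 → r2=116+4=120
ADD r5, r5, #2 → r5=13+2=15
CMP r5, #15  (cmp 15,15)
BNE body: not taken
ADD r7, r6, #2 → r7=(-1)+2=1
halt.
Total executed instructions: 36.

36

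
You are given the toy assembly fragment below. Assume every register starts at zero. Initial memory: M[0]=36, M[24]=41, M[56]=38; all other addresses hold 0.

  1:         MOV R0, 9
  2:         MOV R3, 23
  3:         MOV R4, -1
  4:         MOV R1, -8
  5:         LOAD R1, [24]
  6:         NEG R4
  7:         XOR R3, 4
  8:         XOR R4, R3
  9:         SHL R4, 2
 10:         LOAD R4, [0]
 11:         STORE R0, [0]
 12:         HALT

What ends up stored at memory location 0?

R0=9
R3=23
R4=-1
R1=-8
R1=M[24]=41
R4=-(-1)=1
R3=23^4=19
R4=1^19=18
R4=18<<2=72
R4=M[0]=36
STORE R0, [0] → M[0]=9
halt.

9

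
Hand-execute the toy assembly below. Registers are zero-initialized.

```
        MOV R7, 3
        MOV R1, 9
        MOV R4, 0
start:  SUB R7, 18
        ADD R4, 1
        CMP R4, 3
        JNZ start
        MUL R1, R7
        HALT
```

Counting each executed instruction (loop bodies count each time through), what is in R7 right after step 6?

MOV R7, 3 → R7=3
MOV R1, 9 → R1=9
MOV R4, 0 → R4=0
SUB R7, 18 → R7=3-18=-15
ADD R4, 1 → R4=0+1=1
CMP R4, 3  (cmp 1,3)
After step 6: R7 = -15.

-15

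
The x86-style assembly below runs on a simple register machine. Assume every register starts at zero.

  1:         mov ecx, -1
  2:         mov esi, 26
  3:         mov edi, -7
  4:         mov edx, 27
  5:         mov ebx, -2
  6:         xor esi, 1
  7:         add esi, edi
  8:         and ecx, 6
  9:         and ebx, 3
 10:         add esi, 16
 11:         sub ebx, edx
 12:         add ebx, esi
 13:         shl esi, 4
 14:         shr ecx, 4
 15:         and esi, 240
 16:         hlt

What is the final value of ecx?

0

ecx=-1
esi=26
edi=-7
edx=27
ebx=-2
esi=26^1=27
esi=27+(-7)=20
ecx=(-1)&6=6
ebx=(-2)&3=2
esi=20+16=36
ebx=2-27=-25
ebx=(-25)+36=11
esi=36<<4=576
ecx=6>>4=0
esi=576&240=64
halt.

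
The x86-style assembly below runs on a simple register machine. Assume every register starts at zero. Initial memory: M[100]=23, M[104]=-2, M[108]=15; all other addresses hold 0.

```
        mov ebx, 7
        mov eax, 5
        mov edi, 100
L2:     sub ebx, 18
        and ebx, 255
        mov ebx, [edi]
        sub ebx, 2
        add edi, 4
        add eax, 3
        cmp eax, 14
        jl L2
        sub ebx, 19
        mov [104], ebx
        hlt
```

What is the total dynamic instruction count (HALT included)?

mov ebx, 7 → ebx=7
mov eax, 5 → eax=5
mov edi, 100 → edi=100
sub ebx, 18 → ebx=7-18=-11
and ebx, 255 → ebx=(-11)&255=245
mov ebx, [edi] → ebx=M[100]=23
sub ebx, 2 → ebx=23-2=21
add edi, 4 → edi=100+4=104
add eax, 3 → eax=5+3=8
cmp eax, 14  (cmp 8,14)
jl L2: taken
sub ebx, 18 → ebx=21-18=3
and ebx, 255 → ebx=3&255=3
mov ebx, [edi] → ebx=M[104]=-2
sub ebx, 2 → ebx=(-2)-2=-4
add edi, 4 → edi=104+4=108
add eax, 3 → eax=8+3=11
cmp eax, 14  (cmp 11,14)
jl L2: taken
sub ebx, 18 → ebx=(-4)-18=-22
and ebx, 255 → ebx=(-22)&255=234
mov ebx, [edi] → ebx=M[108]=15
sub ebx, 2 → ebx=15-2=13
add edi, 4 → edi=108+4=112
add eax, 3 → eax=11+3=14
cmp eax, 14  (cmp 14,14)
jl L2: not taken
sub ebx, 19 → ebx=13-19=-6
mov [104], ebx → M[104]=-6
halt.
Total executed instructions: 30.

30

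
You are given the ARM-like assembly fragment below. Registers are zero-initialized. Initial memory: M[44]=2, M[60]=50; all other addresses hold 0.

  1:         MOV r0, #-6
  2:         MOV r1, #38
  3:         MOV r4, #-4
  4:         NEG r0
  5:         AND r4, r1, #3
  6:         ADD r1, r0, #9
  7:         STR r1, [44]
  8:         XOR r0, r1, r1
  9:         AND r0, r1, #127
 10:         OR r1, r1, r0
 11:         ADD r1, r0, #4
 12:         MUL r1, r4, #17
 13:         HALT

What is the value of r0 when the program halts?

r0=-6
r1=38
r4=-4
r0=-(-6)=6
r4=38&3=2
r1=6+9=15
STR r1, [44] → M[44]=15
r0=15^15=0
r0=15&127=15
r1=15|15=15
r1=15+4=19
r1=2*17=34
halt.

15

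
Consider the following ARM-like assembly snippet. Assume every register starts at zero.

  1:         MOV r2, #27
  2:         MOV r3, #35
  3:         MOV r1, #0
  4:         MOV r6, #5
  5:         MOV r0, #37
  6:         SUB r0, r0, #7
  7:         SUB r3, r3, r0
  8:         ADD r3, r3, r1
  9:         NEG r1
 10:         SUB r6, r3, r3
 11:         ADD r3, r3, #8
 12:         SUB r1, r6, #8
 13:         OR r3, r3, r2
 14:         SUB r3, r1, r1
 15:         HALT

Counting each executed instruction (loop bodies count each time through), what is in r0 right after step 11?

30

after MOV r2, #27: r2=27
after MOV r3, #35: r3=35
after MOV r1, #0: r1=0
after MOV r6, #5: r6=5
after MOV r0, #37: r0=37
after SUB r0, r0, #7: r0=37-7=30
after SUB r3, r3, r0: r3=35-30=5
after ADD r3, r3, r1: r3=5+0=5
after NEG r1: r1=-(0)=0
after SUB r6, r3, r3: r6=5-5=0
after ADD r3, r3, #8: r3=5+8=13
After step 11: r0 = 30.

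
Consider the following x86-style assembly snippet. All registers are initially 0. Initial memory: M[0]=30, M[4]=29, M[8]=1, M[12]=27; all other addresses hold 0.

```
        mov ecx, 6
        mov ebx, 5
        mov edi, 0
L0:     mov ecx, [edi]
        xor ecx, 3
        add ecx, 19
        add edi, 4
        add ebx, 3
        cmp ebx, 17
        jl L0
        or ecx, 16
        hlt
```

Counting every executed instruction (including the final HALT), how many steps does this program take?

33

after mov ecx, 6: ecx=6
after mov ebx, 5: ebx=5
after mov edi, 0: edi=0
after mov ecx, [edi]: ecx=M[0]=30
after xor ecx, 3: ecx=30^3=29
after add ecx, 19: ecx=29+19=48
after add edi, 4: edi=0+4=4
after add ebx, 3: ebx=5+3=8
cmp ebx, 17  (cmp 8,17)
jl L0: taken
after mov ecx, [edi]: ecx=M[4]=29
after xor ecx, 3: ecx=29^3=30
after add ecx, 19: ecx=30+19=49
after add edi, 4: edi=4+4=8
after add ebx, 3: ebx=8+3=11
cmp ebx, 17  (cmp 11,17)
jl L0: taken
after mov ecx, [edi]: ecx=M[8]=1
after xor ecx, 3: ecx=1^3=2
after add ecx, 19: ecx=2+19=21
after add edi, 4: edi=8+4=12
after add ebx, 3: ebx=11+3=14
cmp ebx, 17  (cmp 14,17)
jl L0: taken
after mov ecx, [edi]: ecx=M[12]=27
after xor ecx, 3: ecx=27^3=24
after add ecx, 19: ecx=24+19=43
after add edi, 4: edi=12+4=16
after add ebx, 3: ebx=14+3=17
cmp ebx, 17  (cmp 17,17)
jl L0: not taken
after or ecx, 16: ecx=43|16=59
halt.
Total executed instructions: 33.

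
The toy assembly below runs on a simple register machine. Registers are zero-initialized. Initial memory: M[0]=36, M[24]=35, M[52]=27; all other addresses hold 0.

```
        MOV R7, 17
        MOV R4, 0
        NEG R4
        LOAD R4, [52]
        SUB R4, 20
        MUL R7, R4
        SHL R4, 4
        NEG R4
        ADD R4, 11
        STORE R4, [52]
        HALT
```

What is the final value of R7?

119

after MOV R7, 17: R7=17
after MOV R4, 0: R4=0
after NEG R4: R4=-(0)=0
after LOAD R4, [52]: R4=M[52]=27
after SUB R4, 20: R4=27-20=7
after MUL R7, R4: R7=17*7=119
after SHL R4, 4: R4=7<<4=112
after NEG R4: R4=-(112)=-112
after ADD R4, 11: R4=(-112)+11=-101
STORE R4, [52] → M[52]=-101
halt.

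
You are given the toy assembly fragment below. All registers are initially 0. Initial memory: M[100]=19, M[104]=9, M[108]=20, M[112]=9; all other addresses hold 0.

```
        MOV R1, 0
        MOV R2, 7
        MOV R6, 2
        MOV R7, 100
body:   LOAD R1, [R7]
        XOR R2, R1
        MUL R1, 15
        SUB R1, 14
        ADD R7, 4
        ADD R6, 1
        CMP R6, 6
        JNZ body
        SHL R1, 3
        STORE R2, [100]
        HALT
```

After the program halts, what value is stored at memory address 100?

0

MOV R1, 0 → R1=0
MOV R2, 7 → R2=7
MOV R6, 2 → R6=2
MOV R7, 100 → R7=100
LOAD R1, [R7] → R1=M[100]=19
XOR R2, R1 → R2=7^19=20
MUL R1, 15 → R1=19*15=285
SUB R1, 14 → R1=285-14=271
ADD R7, 4 → R7=100+4=104
ADD R6, 1 → R6=2+1=3
CMP R6, 6  (cmp 3,6)
JNZ body: taken
LOAD R1, [R7] → R1=M[104]=9
XOR R2, R1 → R2=20^9=29
MUL R1, 15 → R1=9*15=135
SUB R1, 14 → R1=135-14=121
ADD R7, 4 → R7=104+4=108
ADD R6, 1 → R6=3+1=4
CMP R6, 6  (cmp 4,6)
JNZ body: taken
LOAD R1, [R7] → R1=M[108]=20
XOR R2, R1 → R2=29^20=9
MUL R1, 15 → R1=20*15=300
SUB R1, 14 → R1=300-14=286
ADD R7, 4 → R7=108+4=112
ADD R6, 1 → R6=4+1=5
CMP R6, 6  (cmp 5,6)
JNZ body: taken
LOAD R1, [R7] → R1=M[112]=9
XOR R2, R1 → R2=9^9=0
MUL R1, 15 → R1=9*15=135
SUB R1, 14 → R1=135-14=121
ADD R7, 4 → R7=112+4=116
ADD R6, 1 → R6=5+1=6
CMP R6, 6  (cmp 6,6)
JNZ body: not taken
SHL R1, 3 → R1=121<<3=968
STORE R2, [100] → M[100]=0
halt.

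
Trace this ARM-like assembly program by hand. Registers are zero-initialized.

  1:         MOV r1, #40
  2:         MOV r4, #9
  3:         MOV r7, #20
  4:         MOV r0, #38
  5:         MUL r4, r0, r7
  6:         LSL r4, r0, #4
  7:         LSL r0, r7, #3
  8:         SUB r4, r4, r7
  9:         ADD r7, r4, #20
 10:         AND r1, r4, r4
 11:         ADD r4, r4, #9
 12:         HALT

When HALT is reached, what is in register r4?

597

MOV r1, #40 → r1=40
MOV r4, #9 → r4=9
MOV r7, #20 → r7=20
MOV r0, #38 → r0=38
MUL r4, r0, r7 → r4=38*20=760
LSL r4, r0, #4 → r4=38<<4=608
LSL r0, r7, #3 → r0=20<<3=160
SUB r4, r4, r7 → r4=608-20=588
ADD r7, r4, #20 → r7=588+20=608
AND r1, r4, r4 → r1=588&588=588
ADD r4, r4, #9 → r4=588+9=597
halt.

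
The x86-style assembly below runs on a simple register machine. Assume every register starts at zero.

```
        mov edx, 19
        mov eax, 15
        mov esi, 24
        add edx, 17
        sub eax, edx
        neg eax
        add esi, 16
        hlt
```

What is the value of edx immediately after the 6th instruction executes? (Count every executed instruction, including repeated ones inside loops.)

36

edx=19
eax=15
esi=24
edx=19+17=36
eax=15-36=-21
eax=-(-21)=21
After step 6: edx = 36.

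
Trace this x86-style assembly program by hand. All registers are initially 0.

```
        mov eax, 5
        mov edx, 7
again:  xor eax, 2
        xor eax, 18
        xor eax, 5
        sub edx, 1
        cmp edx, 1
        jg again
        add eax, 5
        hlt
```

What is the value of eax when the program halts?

10

eax=5
edx=7
eax=5^2=7
eax=7^18=21
eax=21^5=16
edx=7-1=6
cmp edx, 1  (cmp 6,1)
jg again: taken
eax=16^2=18
eax=18^18=0
eax=0^5=5
edx=6-1=5
cmp edx, 1  (cmp 5,1)
jg again: taken
eax=5^2=7
eax=7^18=21
eax=21^5=16
edx=5-1=4
cmp edx, 1  (cmp 4,1)
jg again: taken
eax=16^2=18
eax=18^18=0
eax=0^5=5
edx=4-1=3
cmp edx, 1  (cmp 3,1)
jg again: taken
eax=5^2=7
eax=7^18=21
eax=21^5=16
edx=3-1=2
cmp edx, 1  (cmp 2,1)
jg again: taken
eax=16^2=18
eax=18^18=0
eax=0^5=5
edx=2-1=1
cmp edx, 1  (cmp 1,1)
jg again: not taken
eax=5+5=10
halt.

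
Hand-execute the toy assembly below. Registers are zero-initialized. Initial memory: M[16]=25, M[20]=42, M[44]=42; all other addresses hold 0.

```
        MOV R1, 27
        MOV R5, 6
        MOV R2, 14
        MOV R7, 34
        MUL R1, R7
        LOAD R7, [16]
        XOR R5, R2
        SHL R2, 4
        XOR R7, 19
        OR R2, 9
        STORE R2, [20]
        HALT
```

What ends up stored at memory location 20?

after MOV R1, 27: R1=27
after MOV R5, 6: R5=6
after MOV R2, 14: R2=14
after MOV R7, 34: R7=34
after MUL R1, R7: R1=27*34=918
after LOAD R7, [16]: R7=M[16]=25
after XOR R5, R2: R5=6^14=8
after SHL R2, 4: R2=14<<4=224
after XOR R7, 19: R7=25^19=10
after OR R2, 9: R2=224|9=233
STORE R2, [20] → M[20]=233
halt.

233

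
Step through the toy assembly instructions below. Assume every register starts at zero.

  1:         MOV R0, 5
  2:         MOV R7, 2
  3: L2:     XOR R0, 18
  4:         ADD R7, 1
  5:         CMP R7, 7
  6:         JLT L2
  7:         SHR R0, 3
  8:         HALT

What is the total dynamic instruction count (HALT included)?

R0=5
R7=2
R0=5^18=23
R7=2+1=3
CMP R7, 7  (cmp 3,7)
JLT L2: taken
R0=23^18=5
R7=3+1=4
CMP R7, 7  (cmp 4,7)
JLT L2: taken
R0=5^18=23
R7=4+1=5
CMP R7, 7  (cmp 5,7)
JLT L2: taken
R0=23^18=5
R7=5+1=6
CMP R7, 7  (cmp 6,7)
JLT L2: taken
R0=5^18=23
R7=6+1=7
CMP R7, 7  (cmp 7,7)
JLT L2: not taken
R0=23>>3=2
halt.
Total executed instructions: 24.

24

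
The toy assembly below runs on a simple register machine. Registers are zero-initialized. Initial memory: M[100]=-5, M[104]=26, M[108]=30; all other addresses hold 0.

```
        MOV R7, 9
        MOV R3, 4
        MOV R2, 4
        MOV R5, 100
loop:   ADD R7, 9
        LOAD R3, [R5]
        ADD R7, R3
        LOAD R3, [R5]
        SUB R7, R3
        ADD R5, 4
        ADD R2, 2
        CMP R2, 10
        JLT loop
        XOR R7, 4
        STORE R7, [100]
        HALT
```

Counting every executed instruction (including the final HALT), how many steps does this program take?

MOV R7, 9 → R7=9
MOV R3, 4 → R3=4
MOV R2, 4 → R2=4
MOV R5, 100 → R5=100
ADD R7, 9 → R7=9+9=18
LOAD R3, [R5] → R3=M[100]=-5
ADD R7, R3 → R7=18+(-5)=13
LOAD R3, [R5] → R3=M[100]=-5
SUB R7, R3 → R7=13-(-5)=18
ADD R5, 4 → R5=100+4=104
ADD R2, 2 → R2=4+2=6
CMP R2, 10  (cmp 6,10)
JLT loop: taken
ADD R7, 9 → R7=18+9=27
LOAD R3, [R5] → R3=M[104]=26
ADD R7, R3 → R7=27+26=53
LOAD R3, [R5] → R3=M[104]=26
SUB R7, R3 → R7=53-26=27
ADD R5, 4 → R5=104+4=108
ADD R2, 2 → R2=6+2=8
CMP R2, 10  (cmp 8,10)
JLT loop: taken
ADD R7, 9 → R7=27+9=36
LOAD R3, [R5] → R3=M[108]=30
ADD R7, R3 → R7=36+30=66
LOAD R3, [R5] → R3=M[108]=30
SUB R7, R3 → R7=66-30=36
ADD R5, 4 → R5=108+4=112
ADD R2, 2 → R2=8+2=10
CMP R2, 10  (cmp 10,10)
JLT loop: not taken
XOR R7, 4 → R7=36^4=32
STORE R7, [100] → M[100]=32
halt.
Total executed instructions: 34.

34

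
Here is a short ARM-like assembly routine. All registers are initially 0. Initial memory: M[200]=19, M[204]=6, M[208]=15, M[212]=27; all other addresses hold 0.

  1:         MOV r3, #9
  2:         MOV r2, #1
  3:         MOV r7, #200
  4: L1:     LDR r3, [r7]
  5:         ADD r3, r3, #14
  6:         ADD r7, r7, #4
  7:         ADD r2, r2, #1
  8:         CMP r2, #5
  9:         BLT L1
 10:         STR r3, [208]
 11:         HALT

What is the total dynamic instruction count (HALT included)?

r3=9
r2=1
r7=200
r3=M[200]=19
r3=19+14=33
r7=200+4=204
r2=1+1=2
CMP r2, #5  (cmp 2,5)
BLT L1: taken
r3=M[204]=6
r3=6+14=20
r7=204+4=208
r2=2+1=3
CMP r2, #5  (cmp 3,5)
BLT L1: taken
r3=M[208]=15
r3=15+14=29
r7=208+4=212
r2=3+1=4
CMP r2, #5  (cmp 4,5)
BLT L1: taken
r3=M[212]=27
r3=27+14=41
r7=212+4=216
r2=4+1=5
CMP r2, #5  (cmp 5,5)
BLT L1: not taken
STR r3, [208] → M[208]=41
halt.
Total executed instructions: 29.

29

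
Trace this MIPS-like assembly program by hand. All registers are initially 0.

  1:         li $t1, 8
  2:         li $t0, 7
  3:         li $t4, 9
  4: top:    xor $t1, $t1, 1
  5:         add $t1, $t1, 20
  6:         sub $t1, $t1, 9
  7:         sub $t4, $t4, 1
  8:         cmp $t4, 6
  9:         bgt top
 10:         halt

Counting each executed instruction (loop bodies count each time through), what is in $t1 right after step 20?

after li $t1, 8: $t1=8
after li $t0, 7: $t0=7
after li $t4, 9: $t4=9
after xor $t1, $t1, 1: $t1=8^1=9
after add $t1, $t1, 20: $t1=9+20=29
after sub $t1, $t1, 9: $t1=29-9=20
after sub $t4, $t4, 1: $t4=9-1=8
cmp $t4, 6  (cmp 8,6)
bgt top: taken
after xor $t1, $t1, 1: $t1=20^1=21
after add $t1, $t1, 20: $t1=21+20=41
after sub $t1, $t1, 9: $t1=41-9=32
after sub $t4, $t4, 1: $t4=8-1=7
cmp $t4, 6  (cmp 7,6)
bgt top: taken
after xor $t1, $t1, 1: $t1=32^1=33
after add $t1, $t1, 20: $t1=33+20=53
after sub $t1, $t1, 9: $t1=53-9=44
after sub $t4, $t4, 1: $t4=7-1=6
cmp $t4, 6  (cmp 6,6)
After step 20: $t1 = 44.

44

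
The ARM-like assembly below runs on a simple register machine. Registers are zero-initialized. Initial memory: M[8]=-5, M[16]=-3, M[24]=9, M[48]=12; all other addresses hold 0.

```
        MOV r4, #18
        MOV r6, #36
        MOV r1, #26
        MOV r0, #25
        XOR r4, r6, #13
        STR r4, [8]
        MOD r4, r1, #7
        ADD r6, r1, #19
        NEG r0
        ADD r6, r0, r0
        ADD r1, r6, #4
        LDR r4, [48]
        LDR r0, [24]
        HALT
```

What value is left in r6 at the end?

-50

MOV r4, #18 → r4=18
MOV r6, #36 → r6=36
MOV r1, #26 → r1=26
MOV r0, #25 → r0=25
XOR r4, r6, #13 → r4=36^13=41
STR r4, [8] → M[8]=41
MOD r4, r1, #7 → r4=26%7=5
ADD r6, r1, #19 → r6=26+19=45
NEG r0 → r0=-(25)=-25
ADD r6, r0, r0 → r6=(-25)+(-25)=-50
ADD r1, r6, #4 → r1=(-50)+4=-46
LDR r4, [48] → r4=M[48]=12
LDR r0, [24] → r0=M[24]=9
halt.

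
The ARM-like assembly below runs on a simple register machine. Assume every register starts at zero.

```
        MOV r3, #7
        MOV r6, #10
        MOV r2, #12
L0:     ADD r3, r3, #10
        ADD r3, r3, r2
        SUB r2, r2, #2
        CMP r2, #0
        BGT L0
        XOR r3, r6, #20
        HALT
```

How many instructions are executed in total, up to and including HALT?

35

MOV r3, #7 → r3=7
MOV r6, #10 → r6=10
MOV r2, #12 → r2=12
ADD r3, r3, #10 → r3=7+10=17
ADD r3, r3, r2 → r3=17+12=29
SUB r2, r2, #2 → r2=12-2=10
CMP r2, #0  (cmp 10,0)
BGT L0: taken
ADD r3, r3, #10 → r3=29+10=39
ADD r3, r3, r2 → r3=39+10=49
SUB r2, r2, #2 → r2=10-2=8
CMP r2, #0  (cmp 8,0)
BGT L0: taken
ADD r3, r3, #10 → r3=49+10=59
ADD r3, r3, r2 → r3=59+8=67
SUB r2, r2, #2 → r2=8-2=6
CMP r2, #0  (cmp 6,0)
BGT L0: taken
ADD r3, r3, #10 → r3=67+10=77
ADD r3, r3, r2 → r3=77+6=83
SUB r2, r2, #2 → r2=6-2=4
CMP r2, #0  (cmp 4,0)
BGT L0: taken
ADD r3, r3, #10 → r3=83+10=93
ADD r3, r3, r2 → r3=93+4=97
SUB r2, r2, #2 → r2=4-2=2
CMP r2, #0  (cmp 2,0)
BGT L0: taken
ADD r3, r3, #10 → r3=97+10=107
ADD r3, r3, r2 → r3=107+2=109
SUB r2, r2, #2 → r2=2-2=0
CMP r2, #0  (cmp 0,0)
BGT L0: not taken
XOR r3, r6, #20 → r3=10^20=30
halt.
Total executed instructions: 35.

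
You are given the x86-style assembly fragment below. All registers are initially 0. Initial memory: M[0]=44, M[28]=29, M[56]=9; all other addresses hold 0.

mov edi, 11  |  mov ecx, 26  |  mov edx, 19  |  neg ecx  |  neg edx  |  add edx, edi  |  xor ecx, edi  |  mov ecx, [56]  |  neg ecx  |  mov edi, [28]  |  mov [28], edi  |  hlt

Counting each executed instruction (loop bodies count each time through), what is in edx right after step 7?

-8

after mov edi, 11: edi=11
after mov ecx, 26: ecx=26
after mov edx, 19: edx=19
after neg ecx: ecx=-(26)=-26
after neg edx: edx=-(19)=-19
after add edx, edi: edx=(-19)+11=-8
after xor ecx, edi: ecx=(-26)^11=-19
After step 7: edx = -8.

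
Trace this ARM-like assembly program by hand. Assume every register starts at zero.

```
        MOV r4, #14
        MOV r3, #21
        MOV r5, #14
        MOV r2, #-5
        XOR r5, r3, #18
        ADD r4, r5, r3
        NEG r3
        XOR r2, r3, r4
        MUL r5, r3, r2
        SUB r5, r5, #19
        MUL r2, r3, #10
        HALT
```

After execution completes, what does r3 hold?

-21

MOV r4, #14 → r4=14
MOV r3, #21 → r3=21
MOV r5, #14 → r5=14
MOV r2, #-5 → r2=-5
XOR r5, r3, #18 → r5=21^18=7
ADD r4, r5, r3 → r4=7+21=28
NEG r3 → r3=-(21)=-21
XOR r2, r3, r4 → r2=(-21)^28=-9
MUL r5, r3, r2 → r5=(-21)*(-9)=189
SUB r5, r5, #19 → r5=189-19=170
MUL r2, r3, #10 → r2=(-21)*10=-210
halt.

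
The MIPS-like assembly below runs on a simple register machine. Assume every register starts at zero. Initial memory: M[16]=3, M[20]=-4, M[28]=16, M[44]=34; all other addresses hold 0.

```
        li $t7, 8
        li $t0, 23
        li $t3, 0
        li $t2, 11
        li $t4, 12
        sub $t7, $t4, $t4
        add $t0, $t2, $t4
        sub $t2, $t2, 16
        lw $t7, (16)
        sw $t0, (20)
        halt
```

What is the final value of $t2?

li $t7, 8 → $t7=8
li $t0, 23 → $t0=23
li $t3, 0 → $t3=0
li $t2, 11 → $t2=11
li $t4, 12 → $t4=12
sub $t7, $t4, $t4 → $t7=12-12=0
add $t0, $t2, $t4 → $t0=11+12=23
sub $t2, $t2, 16 → $t2=11-16=-5
lw $t7, (16) → $t7=M[16]=3
sw $t0, (20) → M[20]=23
halt.

-5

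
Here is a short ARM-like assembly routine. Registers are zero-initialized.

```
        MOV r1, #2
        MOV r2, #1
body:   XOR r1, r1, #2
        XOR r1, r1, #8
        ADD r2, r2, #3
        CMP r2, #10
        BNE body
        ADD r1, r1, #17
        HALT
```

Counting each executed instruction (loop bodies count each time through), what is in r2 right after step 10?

after MOV r1, #2: r1=2
after MOV r2, #1: r2=1
after XOR r1, r1, #2: r1=2^2=0
after XOR r1, r1, #8: r1=0^8=8
after ADD r2, r2, #3: r2=1+3=4
CMP r2, #10  (cmp 4,10)
BNE body: taken
after XOR r1, r1, #2: r1=8^2=10
after XOR r1, r1, #8: r1=10^8=2
after ADD r2, r2, #3: r2=4+3=7
After step 10: r2 = 7.

7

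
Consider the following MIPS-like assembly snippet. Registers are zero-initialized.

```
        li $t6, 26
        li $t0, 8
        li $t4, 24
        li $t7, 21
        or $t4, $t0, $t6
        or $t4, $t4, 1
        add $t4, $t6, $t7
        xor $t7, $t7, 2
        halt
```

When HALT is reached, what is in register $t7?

23

li $t6, 26 → $t6=26
li $t0, 8 → $t0=8
li $t4, 24 → $t4=24
li $t7, 21 → $t7=21
or $t4, $t0, $t6 → $t4=8|26=26
or $t4, $t4, 1 → $t4=26|1=27
add $t4, $t6, $t7 → $t4=26+21=47
xor $t7, $t7, 2 → $t7=21^2=23
halt.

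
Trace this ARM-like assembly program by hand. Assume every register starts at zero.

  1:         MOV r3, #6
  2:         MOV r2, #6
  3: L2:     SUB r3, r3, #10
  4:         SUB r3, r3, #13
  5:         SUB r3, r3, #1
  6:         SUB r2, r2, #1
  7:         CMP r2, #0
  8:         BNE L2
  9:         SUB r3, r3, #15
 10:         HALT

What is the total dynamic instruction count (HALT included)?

MOV r3, #6 → r3=6
MOV r2, #6 → r2=6
SUB r3, r3, #10 → r3=6-10=-4
SUB r3, r3, #13 → r3=(-4)-13=-17
SUB r3, r3, #1 → r3=(-17)-1=-18
SUB r2, r2, #1 → r2=6-1=5
CMP r2, #0  (cmp 5,0)
BNE L2: taken
SUB r3, r3, #10 → r3=(-18)-10=-28
SUB r3, r3, #13 → r3=(-28)-13=-41
SUB r3, r3, #1 → r3=(-41)-1=-42
SUB r2, r2, #1 → r2=5-1=4
CMP r2, #0  (cmp 4,0)
BNE L2: taken
SUB r3, r3, #10 → r3=(-42)-10=-52
SUB r3, r3, #13 → r3=(-52)-13=-65
SUB r3, r3, #1 → r3=(-65)-1=-66
SUB r2, r2, #1 → r2=4-1=3
CMP r2, #0  (cmp 3,0)
BNE L2: taken
SUB r3, r3, #10 → r3=(-66)-10=-76
SUB r3, r3, #13 → r3=(-76)-13=-89
SUB r3, r3, #1 → r3=(-89)-1=-90
SUB r2, r2, #1 → r2=3-1=2
CMP r2, #0  (cmp 2,0)
BNE L2: taken
SUB r3, r3, #10 → r3=(-90)-10=-100
SUB r3, r3, #13 → r3=(-100)-13=-113
SUB r3, r3, #1 → r3=(-113)-1=-114
SUB r2, r2, #1 → r2=2-1=1
CMP r2, #0  (cmp 1,0)
BNE L2: taken
SUB r3, r3, #10 → r3=(-114)-10=-124
SUB r3, r3, #13 → r3=(-124)-13=-137
SUB r3, r3, #1 → r3=(-137)-1=-138
SUB r2, r2, #1 → r2=1-1=0
CMP r2, #0  (cmp 0,0)
BNE L2: not taken
SUB r3, r3, #15 → r3=(-138)-15=-153
halt.
Total executed instructions: 40.

40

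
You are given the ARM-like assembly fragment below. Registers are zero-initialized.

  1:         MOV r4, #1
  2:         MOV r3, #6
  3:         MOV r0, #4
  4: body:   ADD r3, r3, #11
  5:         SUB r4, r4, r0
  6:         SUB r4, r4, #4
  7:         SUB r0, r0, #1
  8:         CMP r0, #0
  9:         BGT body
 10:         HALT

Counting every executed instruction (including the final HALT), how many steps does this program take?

after MOV r4, #1: r4=1
after MOV r3, #6: r3=6
after MOV r0, #4: r0=4
after ADD r3, r3, #11: r3=6+11=17
after SUB r4, r4, r0: r4=1-4=-3
after SUB r4, r4, #4: r4=(-3)-4=-7
after SUB r0, r0, #1: r0=4-1=3
CMP r0, #0  (cmp 3,0)
BGT body: taken
after ADD r3, r3, #11: r3=17+11=28
after SUB r4, r4, r0: r4=(-7)-3=-10
after SUB r4, r4, #4: r4=(-10)-4=-14
after SUB r0, r0, #1: r0=3-1=2
CMP r0, #0  (cmp 2,0)
BGT body: taken
after ADD r3, r3, #11: r3=28+11=39
after SUB r4, r4, r0: r4=(-14)-2=-16
after SUB r4, r4, #4: r4=(-16)-4=-20
after SUB r0, r0, #1: r0=2-1=1
CMP r0, #0  (cmp 1,0)
BGT body: taken
after ADD r3, r3, #11: r3=39+11=50
after SUB r4, r4, r0: r4=(-20)-1=-21
after SUB r4, r4, #4: r4=(-21)-4=-25
after SUB r0, r0, #1: r0=1-1=0
CMP r0, #0  (cmp 0,0)
BGT body: not taken
halt.
Total executed instructions: 28.

28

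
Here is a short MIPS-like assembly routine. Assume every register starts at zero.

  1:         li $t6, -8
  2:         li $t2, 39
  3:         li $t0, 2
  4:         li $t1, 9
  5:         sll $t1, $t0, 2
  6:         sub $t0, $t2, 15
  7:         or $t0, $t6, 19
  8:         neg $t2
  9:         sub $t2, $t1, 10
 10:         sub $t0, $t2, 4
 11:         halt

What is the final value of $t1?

after li $t6, -8: $t6=-8
after li $t2, 39: $t2=39
after li $t0, 2: $t0=2
after li $t1, 9: $t1=9
after sll $t1, $t0, 2: $t1=2<<2=8
after sub $t0, $t2, 15: $t0=39-15=24
after or $t0, $t6, 19: $t0=(-8)|19=-5
after neg $t2: $t2=-(39)=-39
after sub $t2, $t1, 10: $t2=8-10=-2
after sub $t0, $t2, 4: $t0=(-2)-4=-6
halt.

8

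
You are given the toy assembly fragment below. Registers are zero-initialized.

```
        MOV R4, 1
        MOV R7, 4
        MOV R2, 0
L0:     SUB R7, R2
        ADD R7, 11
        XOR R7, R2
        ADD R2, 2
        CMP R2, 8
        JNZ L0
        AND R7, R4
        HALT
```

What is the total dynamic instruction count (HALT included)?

29

R4=1
R7=4
R2=0
R7=4-0=4
R7=4+11=15
R7=15^0=15
R2=0+2=2
CMP R2, 8  (cmp 2,8)
JNZ L0: taken
R7=15-2=13
R7=13+11=24
R7=24^2=26
R2=2+2=4
CMP R2, 8  (cmp 4,8)
JNZ L0: taken
R7=26-4=22
R7=22+11=33
R7=33^4=37
R2=4+2=6
CMP R2, 8  (cmp 6,8)
JNZ L0: taken
R7=37-6=31
R7=31+11=42
R7=42^6=44
R2=6+2=8
CMP R2, 8  (cmp 8,8)
JNZ L0: not taken
R7=44&1=0
halt.
Total executed instructions: 29.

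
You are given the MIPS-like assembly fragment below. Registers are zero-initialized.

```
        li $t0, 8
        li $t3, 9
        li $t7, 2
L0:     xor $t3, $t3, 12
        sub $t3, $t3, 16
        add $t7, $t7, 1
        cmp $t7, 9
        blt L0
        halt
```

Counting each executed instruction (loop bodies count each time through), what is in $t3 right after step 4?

5

after li $t0, 8: $t0=8
after li $t3, 9: $t3=9
after li $t7, 2: $t7=2
after xor $t3, $t3, 12: $t3=9^12=5
After step 4: $t3 = 5.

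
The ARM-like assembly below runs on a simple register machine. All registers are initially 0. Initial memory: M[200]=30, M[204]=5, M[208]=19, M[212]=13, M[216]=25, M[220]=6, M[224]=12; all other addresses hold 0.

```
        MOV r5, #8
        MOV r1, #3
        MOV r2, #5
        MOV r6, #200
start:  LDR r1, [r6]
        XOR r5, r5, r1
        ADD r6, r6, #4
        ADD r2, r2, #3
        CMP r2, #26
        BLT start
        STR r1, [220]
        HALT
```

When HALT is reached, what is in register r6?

228

r5=8
r1=3
r2=5
r6=200
r1=M[200]=30
r5=8^30=22
r6=200+4=204
r2=5+3=8
CMP r2, #26  (cmp 8,26)
BLT start: taken
r1=M[204]=5
r5=22^5=19
r6=204+4=208
r2=8+3=11
CMP r2, #26  (cmp 11,26)
BLT start: taken
r1=M[208]=19
r5=19^19=0
r6=208+4=212
r2=11+3=14
CMP r2, #26  (cmp 14,26)
BLT start: taken
r1=M[212]=13
r5=0^13=13
r6=212+4=216
r2=14+3=17
CMP r2, #26  (cmp 17,26)
BLT start: taken
r1=M[216]=25
r5=13^25=20
r6=216+4=220
r2=17+3=20
CMP r2, #26  (cmp 20,26)
BLT start: taken
r1=M[220]=6
r5=20^6=18
r6=220+4=224
r2=20+3=23
CMP r2, #26  (cmp 23,26)
BLT start: taken
r1=M[224]=12
r5=18^12=30
r6=224+4=228
r2=23+3=26
CMP r2, #26  (cmp 26,26)
BLT start: not taken
STR r1, [220] → M[220]=12
halt.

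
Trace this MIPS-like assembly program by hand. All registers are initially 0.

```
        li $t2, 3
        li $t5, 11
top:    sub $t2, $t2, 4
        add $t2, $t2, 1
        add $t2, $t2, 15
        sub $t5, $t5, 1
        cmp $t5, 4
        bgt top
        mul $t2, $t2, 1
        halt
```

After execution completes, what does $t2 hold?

li $t2, 3 → $t2=3
li $t5, 11 → $t5=11
sub $t2, $t2, 4 → $t2=3-4=-1
add $t2, $t2, 1 → $t2=(-1)+1=0
add $t2, $t2, 15 → $t2=0+15=15
sub $t5, $t5, 1 → $t5=11-1=10
cmp $t5, 4  (cmp 10,4)
bgt top: taken
sub $t2, $t2, 4 → $t2=15-4=11
add $t2, $t2, 1 → $t2=11+1=12
add $t2, $t2, 15 → $t2=12+15=27
sub $t5, $t5, 1 → $t5=10-1=9
cmp $t5, 4  (cmp 9,4)
bgt top: taken
sub $t2, $t2, 4 → $t2=27-4=23
add $t2, $t2, 1 → $t2=23+1=24
add $t2, $t2, 15 → $t2=24+15=39
sub $t5, $t5, 1 → $t5=9-1=8
cmp $t5, 4  (cmp 8,4)
bgt top: taken
sub $t2, $t2, 4 → $t2=39-4=35
add $t2, $t2, 1 → $t2=35+1=36
add $t2, $t2, 15 → $t2=36+15=51
sub $t5, $t5, 1 → $t5=8-1=7
cmp $t5, 4  (cmp 7,4)
bgt top: taken
sub $t2, $t2, 4 → $t2=51-4=47
add $t2, $t2, 1 → $t2=47+1=48
add $t2, $t2, 15 → $t2=48+15=63
sub $t5, $t5, 1 → $t5=7-1=6
cmp $t5, 4  (cmp 6,4)
bgt top: taken
sub $t2, $t2, 4 → $t2=63-4=59
add $t2, $t2, 1 → $t2=59+1=60
add $t2, $t2, 15 → $t2=60+15=75
sub $t5, $t5, 1 → $t5=6-1=5
cmp $t5, 4  (cmp 5,4)
bgt top: taken
sub $t2, $t2, 4 → $t2=75-4=71
add $t2, $t2, 1 → $t2=71+1=72
add $t2, $t2, 15 → $t2=72+15=87
sub $t5, $t5, 1 → $t5=5-1=4
cmp $t5, 4  (cmp 4,4)
bgt top: not taken
mul $t2, $t2, 1 → $t2=87*1=87
halt.

87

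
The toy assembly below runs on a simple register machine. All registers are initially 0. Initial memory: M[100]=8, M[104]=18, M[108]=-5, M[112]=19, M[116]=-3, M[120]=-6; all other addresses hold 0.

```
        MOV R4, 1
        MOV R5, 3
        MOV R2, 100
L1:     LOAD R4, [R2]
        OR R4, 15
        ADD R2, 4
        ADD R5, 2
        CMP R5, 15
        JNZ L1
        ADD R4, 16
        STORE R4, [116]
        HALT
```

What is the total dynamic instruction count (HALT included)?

42

after MOV R4, 1: R4=1
after MOV R5, 3: R5=3
after MOV R2, 100: R2=100
after LOAD R4, [R2]: R4=M[100]=8
after OR R4, 15: R4=8|15=15
after ADD R2, 4: R2=100+4=104
after ADD R5, 2: R5=3+2=5
CMP R5, 15  (cmp 5,15)
JNZ L1: taken
after LOAD R4, [R2]: R4=M[104]=18
after OR R4, 15: R4=18|15=31
after ADD R2, 4: R2=104+4=108
after ADD R5, 2: R5=5+2=7
CMP R5, 15  (cmp 7,15)
JNZ L1: taken
after LOAD R4, [R2]: R4=M[108]=-5
after OR R4, 15: R4=(-5)|15=-1
after ADD R2, 4: R2=108+4=112
after ADD R5, 2: R5=7+2=9
CMP R5, 15  (cmp 9,15)
JNZ L1: taken
after LOAD R4, [R2]: R4=M[112]=19
after OR R4, 15: R4=19|15=31
after ADD R2, 4: R2=112+4=116
after ADD R5, 2: R5=9+2=11
CMP R5, 15  (cmp 11,15)
JNZ L1: taken
after LOAD R4, [R2]: R4=M[116]=-3
after OR R4, 15: R4=(-3)|15=-1
after ADD R2, 4: R2=116+4=120
after ADD R5, 2: R5=11+2=13
CMP R5, 15  (cmp 13,15)
JNZ L1: taken
after LOAD R4, [R2]: R4=M[120]=-6
after OR R4, 15: R4=(-6)|15=-1
after ADD R2, 4: R2=120+4=124
after ADD R5, 2: R5=13+2=15
CMP R5, 15  (cmp 15,15)
JNZ L1: not taken
after ADD R4, 16: R4=(-1)+16=15
STORE R4, [116] → M[116]=15
halt.
Total executed instructions: 42.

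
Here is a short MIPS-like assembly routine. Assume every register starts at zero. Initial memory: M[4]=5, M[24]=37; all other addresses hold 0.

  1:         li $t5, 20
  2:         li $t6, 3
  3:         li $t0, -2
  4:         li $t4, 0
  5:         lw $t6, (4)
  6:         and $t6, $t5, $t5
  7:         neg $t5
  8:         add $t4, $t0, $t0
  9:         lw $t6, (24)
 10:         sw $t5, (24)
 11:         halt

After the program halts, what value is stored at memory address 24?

-20

$t5=20
$t6=3
$t0=-2
$t4=0
$t6=M[4]=5
$t6=20&20=20
$t5=-(20)=-20
$t4=(-2)+(-2)=-4
$t6=M[24]=37
sw $t5, (24) → M[24]=-20
halt.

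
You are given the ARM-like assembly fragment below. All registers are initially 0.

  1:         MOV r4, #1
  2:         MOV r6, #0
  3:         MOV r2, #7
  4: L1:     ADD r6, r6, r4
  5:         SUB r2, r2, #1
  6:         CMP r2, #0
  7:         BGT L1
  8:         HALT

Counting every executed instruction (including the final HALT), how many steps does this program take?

32

MOV r4, #1 → r4=1
MOV r6, #0 → r6=0
MOV r2, #7 → r2=7
ADD r6, r6, r4 → r6=0+1=1
SUB r2, r2, #1 → r2=7-1=6
CMP r2, #0  (cmp 6,0)
BGT L1: taken
ADD r6, r6, r4 → r6=1+1=2
SUB r2, r2, #1 → r2=6-1=5
CMP r2, #0  (cmp 5,0)
BGT L1: taken
ADD r6, r6, r4 → r6=2+1=3
SUB r2, r2, #1 → r2=5-1=4
CMP r2, #0  (cmp 4,0)
BGT L1: taken
ADD r6, r6, r4 → r6=3+1=4
SUB r2, r2, #1 → r2=4-1=3
CMP r2, #0  (cmp 3,0)
BGT L1: taken
ADD r6, r6, r4 → r6=4+1=5
SUB r2, r2, #1 → r2=3-1=2
CMP r2, #0  (cmp 2,0)
BGT L1: taken
ADD r6, r6, r4 → r6=5+1=6
SUB r2, r2, #1 → r2=2-1=1
CMP r2, #0  (cmp 1,0)
BGT L1: taken
ADD r6, r6, r4 → r6=6+1=7
SUB r2, r2, #1 → r2=1-1=0
CMP r2, #0  (cmp 0,0)
BGT L1: not taken
halt.
Total executed instructions: 32.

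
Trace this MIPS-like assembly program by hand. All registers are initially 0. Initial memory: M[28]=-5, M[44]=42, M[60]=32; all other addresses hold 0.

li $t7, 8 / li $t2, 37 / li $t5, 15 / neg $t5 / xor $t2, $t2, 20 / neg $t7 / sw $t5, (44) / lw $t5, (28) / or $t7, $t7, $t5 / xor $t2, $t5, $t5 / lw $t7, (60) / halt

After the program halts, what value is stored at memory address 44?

$t7=8
$t2=37
$t5=15
$t5=-(15)=-15
$t2=37^20=49
$t7=-(8)=-8
sw $t5, (44) → M[44]=-15
$t5=M[28]=-5
$t7=(-8)|(-5)=-5
$t2=(-5)^(-5)=0
$t7=M[60]=32
halt.

-15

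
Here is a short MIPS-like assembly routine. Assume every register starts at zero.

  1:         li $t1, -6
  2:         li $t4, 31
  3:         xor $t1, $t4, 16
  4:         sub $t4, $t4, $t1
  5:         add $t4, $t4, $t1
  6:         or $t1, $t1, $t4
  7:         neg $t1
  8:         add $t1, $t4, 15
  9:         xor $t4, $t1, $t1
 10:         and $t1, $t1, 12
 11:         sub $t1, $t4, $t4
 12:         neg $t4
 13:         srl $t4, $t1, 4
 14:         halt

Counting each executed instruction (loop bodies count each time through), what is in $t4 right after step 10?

0

li $t1, -6 → $t1=-6
li $t4, 31 → $t4=31
xor $t1, $t4, 16 → $t1=31^16=15
sub $t4, $t4, $t1 → $t4=31-15=16
add $t4, $t4, $t1 → $t4=16+15=31
or $t1, $t1, $t4 → $t1=15|31=31
neg $t1 → $t1=-(31)=-31
add $t1, $t4, 15 → $t1=31+15=46
xor $t4, $t1, $t1 → $t4=46^46=0
and $t1, $t1, 12 → $t1=46&12=12
After step 10: $t4 = 0.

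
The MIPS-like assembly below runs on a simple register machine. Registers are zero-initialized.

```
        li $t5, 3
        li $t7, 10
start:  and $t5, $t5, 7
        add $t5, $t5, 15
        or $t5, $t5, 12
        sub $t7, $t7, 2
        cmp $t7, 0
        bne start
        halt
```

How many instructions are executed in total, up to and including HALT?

33

$t5=3
$t7=10
$t5=3&7=3
$t5=3+15=18
$t5=18|12=30
$t7=10-2=8
cmp $t7, 0  (cmp 8,0)
bne start: taken
$t5=30&7=6
$t5=6+15=21
$t5=21|12=29
$t7=8-2=6
cmp $t7, 0  (cmp 6,0)
bne start: taken
$t5=29&7=5
$t5=5+15=20
$t5=20|12=28
$t7=6-2=4
cmp $t7, 0  (cmp 4,0)
bne start: taken
$t5=28&7=4
$t5=4+15=19
$t5=19|12=31
$t7=4-2=2
cmp $t7, 0  (cmp 2,0)
bne start: taken
$t5=31&7=7
$t5=7+15=22
$t5=22|12=30
$t7=2-2=0
cmp $t7, 0  (cmp 0,0)
bne start: not taken
halt.
Total executed instructions: 33.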